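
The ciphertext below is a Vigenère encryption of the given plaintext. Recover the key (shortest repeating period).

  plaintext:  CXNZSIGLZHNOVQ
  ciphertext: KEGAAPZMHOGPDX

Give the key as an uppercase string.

  i= 0: K-C =  8 → I
  i= 1: E-X =  7 → H
  i= 2: G-N = 19 → T
  i= 3: A-Z =  1 → B
  i= 4: A-S =  8 → I
  i= 5: P-I =  7 → H
  i= 6: Z-G = 19 → T
  i= 7: M-L =  1 → B
  i= 8: H-Z =  8 → I
  i= 9: O-H =  7 → H
  i=10: G-N = 19 → T
  i=11: P-O =  1 → B
  i=12: D-V =  8 → I
  i=13: X-Q =  7 → H
  shifts repeat with period 4: IHTB

IHTB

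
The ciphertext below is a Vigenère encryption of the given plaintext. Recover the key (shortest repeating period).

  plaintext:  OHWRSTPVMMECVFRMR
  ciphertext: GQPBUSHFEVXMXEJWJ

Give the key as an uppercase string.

  i= 0: G-O = 18 → S
  i= 1: Q-H =  9 → J
  i= 2: P-W = 19 → T
  i= 3: B-R = 10 → K
  i= 4: U-S =  2 → C
  i= 5: S-T = 25 → Z
  i= 6: H-P = 18 → S
  i= 7: F-V = 10 → K
  i= 8: E-M = 18 → S
  i= 9: V-M =  9 → J
  i=10: X-E = 19 → T
  i=11: M-C = 10 → K
  i=12: X-V =  2 → C
  i=13: E-F = 25 → Z
  i=14: J-R = 18 → S
  i=15: W-M = 10 → K
  i=16: J-R = 18 → S
  shifts repeat with period 8: SJTKCZSK

SJTKCZSK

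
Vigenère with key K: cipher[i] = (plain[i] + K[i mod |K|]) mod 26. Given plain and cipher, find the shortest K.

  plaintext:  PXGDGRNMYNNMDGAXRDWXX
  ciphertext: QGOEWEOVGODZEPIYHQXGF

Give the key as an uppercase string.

  i= 0: Q-P =  1 → B
  i= 1: G-X =  9 → J
  i= 2: O-G =  8 → I
  i= 3: E-D =  1 → B
  i= 4: W-G = 16 → Q
  i= 5: E-R = 13 → N
  i= 6: O-N =  1 → B
  i= 7: V-M =  9 → J
  i= 8: G-Y =  8 → I
  i= 9: O-N =  1 → B
  i=10: D-N = 16 → Q
  i=11: Z-M = 13 → N
  i=12: E-D =  1 → B
  i=13: P-G =  9 → J
  i=14: I-A =  8 → I
  i=15: Y-X =  1 → B
  i=16: H-R = 16 → Q
  i=17: Q-D = 13 → N
  i=18: X-W =  1 → B
  i=19: G-X =  9 → J
  i=20: F-X =  8 → I
  shifts repeat with period 6: BJIBQN

BJIBQN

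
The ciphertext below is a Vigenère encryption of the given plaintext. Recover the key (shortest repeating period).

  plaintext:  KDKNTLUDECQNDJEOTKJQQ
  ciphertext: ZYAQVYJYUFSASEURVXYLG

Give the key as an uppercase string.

PVQDCN

  i= 0: Z-K = 15 → P
  i= 1: Y-D = 21 → V
  i= 2: A-K = 16 → Q
  i= 3: Q-N =  3 → D
  i= 4: V-T =  2 → C
  i= 5: Y-L = 13 → N
  i= 6: J-U = 15 → P
  i= 7: Y-D = 21 → V
  i= 8: U-E = 16 → Q
  i= 9: F-C =  3 → D
  i=10: S-Q =  2 → C
  i=11: A-N = 13 → N
  i=12: S-D = 15 → P
  i=13: E-J = 21 → V
  i=14: U-E = 16 → Q
  i=15: R-O =  3 → D
  i=16: V-T =  2 → C
  i=17: X-K = 13 → N
  i=18: Y-J = 15 → P
  i=19: L-Q = 21 → V
  i=20: G-Q = 16 → Q
  shifts repeat with period 6: PVQDCN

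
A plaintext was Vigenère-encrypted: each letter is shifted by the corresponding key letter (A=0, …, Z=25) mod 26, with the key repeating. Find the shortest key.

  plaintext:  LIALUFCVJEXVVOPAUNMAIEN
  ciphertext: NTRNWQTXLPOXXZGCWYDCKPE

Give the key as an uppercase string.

  i= 0: N-L =  2 → C
  i= 1: T-I = 11 → L
  i= 2: R-A = 17 → R
  i= 3: N-L =  2 → C
  i= 4: W-U =  2 → C
  i= 5: Q-F = 11 → L
  i= 6: T-C = 17 → R
  i= 7: X-V =  2 → C
  i= 8: L-J =  2 → C
  i= 9: P-E = 11 → L
  i=10: O-X = 17 → R
  i=11: X-V =  2 → C
  i=12: X-V =  2 → C
  i=13: Z-O = 11 → L
  i=14: G-P = 17 → R
  i=15: C-A =  2 → C
  i=16: W-U =  2 → C
  i=17: Y-N = 11 → L
  i=18: D-M = 17 → R
  i=19: C-A =  2 → C
  i=20: K-I =  2 → C
  i=21: P-E = 11 → L
  i=22: E-N = 17 → R
  shifts repeat with period 4: CLRC

CLRC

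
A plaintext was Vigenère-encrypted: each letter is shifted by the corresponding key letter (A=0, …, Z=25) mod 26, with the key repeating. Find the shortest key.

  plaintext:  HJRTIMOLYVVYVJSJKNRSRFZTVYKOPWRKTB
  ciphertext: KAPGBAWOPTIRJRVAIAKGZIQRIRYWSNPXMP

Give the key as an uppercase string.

  i= 0: K-H =  3 → D
  i= 1: A-J = 17 → R
  i= 2: P-R = 24 → Y
  i= 3: G-T = 13 → N
  i= 4: B-I = 19 → T
  i= 5: A-M = 14 → O
  i= 6: W-O =  8 → I
  i= 7: O-L =  3 → D
  i= 8: P-Y = 17 → R
  i= 9: T-V = 24 → Y
  i=10: I-V = 13 → N
  i=11: R-Y = 19 → T
  i=12: J-V = 14 → O
  i=13: R-J =  8 → I
  i=14: V-S =  3 → D
  i=15: A-J = 17 → R
  i=16: I-K = 24 → Y
  i=17: A-N = 13 → N
  i=18: K-R = 19 → T
  i=19: G-S = 14 → O
  i=20: Z-R =  8 → I
  i=21: I-F =  3 → D
  i=22: Q-Z = 17 → R
  i=23: R-T = 24 → Y
  i=24: I-V = 13 → N
  i=25: R-Y = 19 → T
  i=26: Y-K = 14 → O
  i=27: W-O =  8 → I
  i=28: S-P =  3 → D
  i=29: N-W = 17 → R
  i=30: P-R = 24 → Y
  i=31: X-K = 13 → N
  i=32: M-T = 19 → T
  i=33: P-B = 14 → O
  shifts repeat with period 7: DRYNTOI

DRYNTOI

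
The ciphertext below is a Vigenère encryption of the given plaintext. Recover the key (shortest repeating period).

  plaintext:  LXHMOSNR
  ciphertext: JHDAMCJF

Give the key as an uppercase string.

YKWO

  i= 0: J-L = 24 → Y
  i= 1: H-X = 10 → K
  i= 2: D-H = 22 → W
  i= 3: A-M = 14 → O
  i= 4: M-O = 24 → Y
  i= 5: C-S = 10 → K
  i= 6: J-N = 22 → W
  i= 7: F-R = 14 → O
  shifts repeat with period 4: YKWO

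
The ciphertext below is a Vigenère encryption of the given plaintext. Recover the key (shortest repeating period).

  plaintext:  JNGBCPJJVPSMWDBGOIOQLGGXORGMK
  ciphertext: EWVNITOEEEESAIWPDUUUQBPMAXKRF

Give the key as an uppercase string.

VJPMGEF

  i= 0: E-J = 21 → V
  i= 1: W-N =  9 → J
  i= 2: V-G = 15 → P
  i= 3: N-B = 12 → M
  i= 4: I-C =  6 → G
  i= 5: T-P =  4 → E
  i= 6: O-J =  5 → F
  i= 7: E-J = 21 → V
  i= 8: E-V =  9 → J
  i= 9: E-P = 15 → P
  i=10: E-S = 12 → M
  i=11: S-M =  6 → G
  i=12: A-W =  4 → E
  i=13: I-D =  5 → F
  i=14: W-B = 21 → V
  i=15: P-G =  9 → J
  i=16: D-O = 15 → P
  i=17: U-I = 12 → M
  i=18: U-O =  6 → G
  i=19: U-Q =  4 → E
  i=20: Q-L =  5 → F
  i=21: B-G = 21 → V
  i=22: P-G =  9 → J
  i=23: M-X = 15 → P
  i=24: A-O = 12 → M
  i=25: X-R =  6 → G
  i=26: K-G =  4 → E
  i=27: R-M =  5 → F
  i=28: F-K = 21 → V
  shifts repeat with period 7: VJPMGEF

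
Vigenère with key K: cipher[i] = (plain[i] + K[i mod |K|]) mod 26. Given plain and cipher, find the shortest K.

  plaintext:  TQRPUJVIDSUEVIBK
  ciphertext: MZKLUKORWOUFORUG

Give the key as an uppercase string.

  i= 0: M-T = 19 → T
  i= 1: Z-Q =  9 → J
  i= 2: K-R = 19 → T
  i= 3: L-P = 22 → W
  i= 4: U-U =  0 → A
  i= 5: K-J =  1 → B
  i= 6: O-V = 19 → T
  i= 7: R-I =  9 → J
  i= 8: W-D = 19 → T
  i= 9: O-S = 22 → W
  i=10: U-U =  0 → A
  i=11: F-E =  1 → B
  i=12: O-V = 19 → T
  i=13: R-I =  9 → J
  i=14: U-B = 19 → T
  i=15: G-K = 22 → W
  shifts repeat with period 6: TJTWAB

TJTWAB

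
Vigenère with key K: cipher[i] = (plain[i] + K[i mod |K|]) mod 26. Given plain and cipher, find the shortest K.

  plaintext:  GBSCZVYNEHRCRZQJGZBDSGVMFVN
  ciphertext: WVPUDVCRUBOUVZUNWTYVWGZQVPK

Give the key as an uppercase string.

QUXSEAEE

  i= 0: W-G = 16 → Q
  i= 1: V-B = 20 → U
  i= 2: P-S = 23 → X
  i= 3: U-C = 18 → S
  i= 4: D-Z =  4 → E
  i= 5: V-V =  0 → A
  i= 6: C-Y =  4 → E
  i= 7: R-N =  4 → E
  i= 8: U-E = 16 → Q
  i= 9: B-H = 20 → U
  i=10: O-R = 23 → X
  i=11: U-C = 18 → S
  i=12: V-R =  4 → E
  i=13: Z-Z =  0 → A
  i=14: U-Q =  4 → E
  i=15: N-J =  4 → E
  i=16: W-G = 16 → Q
  i=17: T-Z = 20 → U
  i=18: Y-B = 23 → X
  i=19: V-D = 18 → S
  i=20: W-S =  4 → E
  i=21: G-G =  0 → A
  i=22: Z-V =  4 → E
  i=23: Q-M =  4 → E
  i=24: V-F = 16 → Q
  i=25: P-V = 20 → U
  i=26: K-N = 23 → X
  shifts repeat with period 8: QUXSEAEE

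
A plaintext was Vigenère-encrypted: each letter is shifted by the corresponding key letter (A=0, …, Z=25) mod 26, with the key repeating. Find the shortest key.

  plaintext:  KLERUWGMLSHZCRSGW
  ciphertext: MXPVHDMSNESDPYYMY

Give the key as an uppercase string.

  i= 0: M-K =  2 → C
  i= 1: X-L = 12 → M
  i= 2: P-E = 11 → L
  i= 3: V-R =  4 → E
  i= 4: H-U = 13 → N
  i= 5: D-W =  7 → H
  i= 6: M-G =  6 → G
  i= 7: S-M =  6 → G
  i= 8: N-L =  2 → C
  i= 9: E-S = 12 → M
  i=10: S-H = 11 → L
  i=11: D-Z =  4 → E
  i=12: P-C = 13 → N
  i=13: Y-R =  7 → H
  i=14: Y-S =  6 → G
  i=15: M-G =  6 → G
  i=16: Y-W =  2 → C
  shifts repeat with period 8: CMLENHGG

CMLENHGG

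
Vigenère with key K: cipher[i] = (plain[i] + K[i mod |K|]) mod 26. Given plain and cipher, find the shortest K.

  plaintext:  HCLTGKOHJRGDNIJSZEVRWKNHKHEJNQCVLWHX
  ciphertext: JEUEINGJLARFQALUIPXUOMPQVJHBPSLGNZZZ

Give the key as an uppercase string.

CCJLCDS

  i= 0: J-H =  2 → C
  i= 1: E-C =  2 → C
  i= 2: U-L =  9 → J
  i= 3: E-T = 11 → L
  i= 4: I-G =  2 → C
  i= 5: N-K =  3 → D
  i= 6: G-O = 18 → S
  i= 7: J-H =  2 → C
  i= 8: L-J =  2 → C
  i= 9: A-R =  9 → J
  i=10: R-G = 11 → L
  i=11: F-D =  2 → C
  i=12: Q-N =  3 → D
  i=13: A-I = 18 → S
  i=14: L-J =  2 → C
  i=15: U-S =  2 → C
  i=16: I-Z =  9 → J
  i=17: P-E = 11 → L
  i=18: X-V =  2 → C
  i=19: U-R =  3 → D
  i=20: O-W = 18 → S
  i=21: M-K =  2 → C
  i=22: P-N =  2 → C
  i=23: Q-H =  9 → J
  i=24: V-K = 11 → L
  i=25: J-H =  2 → C
  i=26: H-E =  3 → D
  i=27: B-J = 18 → S
  i=28: P-N =  2 → C
  i=29: S-Q =  2 → C
  i=30: L-C =  9 → J
  i=31: G-V = 11 → L
  i=32: N-L =  2 → C
  i=33: Z-W =  3 → D
  i=34: Z-H = 18 → S
  i=35: Z-X =  2 → C
  shifts repeat with period 7: CCJLCDS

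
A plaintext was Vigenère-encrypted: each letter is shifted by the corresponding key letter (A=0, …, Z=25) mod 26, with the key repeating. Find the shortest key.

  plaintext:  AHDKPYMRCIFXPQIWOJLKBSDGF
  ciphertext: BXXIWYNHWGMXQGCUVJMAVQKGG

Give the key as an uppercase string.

  i= 0: B-A =  1 → B
  i= 1: X-H = 16 → Q
  i= 2: X-D = 20 → U
  i= 3: I-K = 24 → Y
  i= 4: W-P =  7 → H
  i= 5: Y-Y =  0 → A
  i= 6: N-M =  1 → B
  i= 7: H-R = 16 → Q
  i= 8: W-C = 20 → U
  i= 9: G-I = 24 → Y
  i=10: M-F =  7 → H
  i=11: X-X =  0 → A
  i=12: Q-P =  1 → B
  i=13: G-Q = 16 → Q
  i=14: C-I = 20 → U
  i=15: U-W = 24 → Y
  i=16: V-O =  7 → H
  i=17: J-J =  0 → A
  i=18: M-L =  1 → B
  i=19: A-K = 16 → Q
  i=20: V-B = 20 → U
  i=21: Q-S = 24 → Y
  i=22: K-D =  7 → H
  i=23: G-G =  0 → A
  i=24: G-F =  1 → B
  shifts repeat with period 6: BQUYHA

BQUYHA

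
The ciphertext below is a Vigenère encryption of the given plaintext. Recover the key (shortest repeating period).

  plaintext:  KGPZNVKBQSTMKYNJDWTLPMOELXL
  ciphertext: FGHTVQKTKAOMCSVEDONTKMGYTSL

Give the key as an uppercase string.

VASUI

  i= 0: F-K = 21 → V
  i= 1: G-G =  0 → A
  i= 2: H-P = 18 → S
  i= 3: T-Z = 20 → U
  i= 4: V-N =  8 → I
  i= 5: Q-V = 21 → V
  i= 6: K-K =  0 → A
  i= 7: T-B = 18 → S
  i= 8: K-Q = 20 → U
  i= 9: A-S =  8 → I
  i=10: O-T = 21 → V
  i=11: M-M =  0 → A
  i=12: C-K = 18 → S
  i=13: S-Y = 20 → U
  i=14: V-N =  8 → I
  i=15: E-J = 21 → V
  i=16: D-D =  0 → A
  i=17: O-W = 18 → S
  i=18: N-T = 20 → U
  i=19: T-L =  8 → I
  i=20: K-P = 21 → V
  i=21: M-M =  0 → A
  i=22: G-O = 18 → S
  i=23: Y-E = 20 → U
  i=24: T-L =  8 → I
  i=25: S-X = 21 → V
  i=26: L-L =  0 → A
  shifts repeat with period 5: VASUI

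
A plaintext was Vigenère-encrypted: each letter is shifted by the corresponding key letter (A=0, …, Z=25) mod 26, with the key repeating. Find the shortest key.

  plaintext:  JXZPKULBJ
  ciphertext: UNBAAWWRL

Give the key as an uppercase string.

LQC

  i= 0: U-J = 11 → L
  i= 1: N-X = 16 → Q
  i= 2: B-Z =  2 → C
  i= 3: A-P = 11 → L
  i= 4: A-K = 16 → Q
  i= 5: W-U =  2 → C
  i= 6: W-L = 11 → L
  i= 7: R-B = 16 → Q
  i= 8: L-J =  2 → C
  shifts repeat with period 3: LQC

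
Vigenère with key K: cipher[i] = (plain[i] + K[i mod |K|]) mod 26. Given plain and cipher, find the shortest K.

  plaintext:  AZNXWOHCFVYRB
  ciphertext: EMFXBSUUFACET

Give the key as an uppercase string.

  i= 0: E-A =  4 → E
  i= 1: M-Z = 13 → N
  i= 2: F-N = 18 → S
  i= 3: X-X =  0 → A
  i= 4: B-W =  5 → F
  i= 5: S-O =  4 → E
  i= 6: U-H = 13 → N
  i= 7: U-C = 18 → S
  i= 8: F-F =  0 → A
  i= 9: A-V =  5 → F
  i=10: C-Y =  4 → E
  i=11: E-R = 13 → N
  i=12: T-B = 18 → S
  shifts repeat with period 5: ENSAF

ENSAF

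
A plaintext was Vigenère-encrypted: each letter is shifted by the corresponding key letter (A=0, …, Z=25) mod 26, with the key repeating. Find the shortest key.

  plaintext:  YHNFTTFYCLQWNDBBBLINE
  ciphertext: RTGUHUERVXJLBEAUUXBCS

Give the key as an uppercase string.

TMTPOBZT

  i= 0: R-Y = 19 → T
  i= 1: T-H = 12 → M
  i= 2: G-N = 19 → T
  i= 3: U-F = 15 → P
  i= 4: H-T = 14 → O
  i= 5: U-T =  1 → B
  i= 6: E-F = 25 → Z
  i= 7: R-Y = 19 → T
  i= 8: V-C = 19 → T
  i= 9: X-L = 12 → M
  i=10: J-Q = 19 → T
  i=11: L-W = 15 → P
  i=12: B-N = 14 → O
  i=13: E-D =  1 → B
  i=14: A-B = 25 → Z
  i=15: U-B = 19 → T
  i=16: U-B = 19 → T
  i=17: X-L = 12 → M
  i=18: B-I = 19 → T
  i=19: C-N = 15 → P
  i=20: S-E = 14 → O
  shifts repeat with period 8: TMTPOBZT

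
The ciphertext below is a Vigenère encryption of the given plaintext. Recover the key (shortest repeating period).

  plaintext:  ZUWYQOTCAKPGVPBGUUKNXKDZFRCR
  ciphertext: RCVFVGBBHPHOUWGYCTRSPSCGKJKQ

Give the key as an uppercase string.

SIZHF

  i= 0: R-Z = 18 → S
  i= 1: C-U =  8 → I
  i= 2: V-W = 25 → Z
  i= 3: F-Y =  7 → H
  i= 4: V-Q =  5 → F
  i= 5: G-O = 18 → S
  i= 6: B-T =  8 → I
  i= 7: B-C = 25 → Z
  i= 8: H-A =  7 → H
  i= 9: P-K =  5 → F
  i=10: H-P = 18 → S
  i=11: O-G =  8 → I
  i=12: U-V = 25 → Z
  i=13: W-P =  7 → H
  i=14: G-B =  5 → F
  i=15: Y-G = 18 → S
  i=16: C-U =  8 → I
  i=17: T-U = 25 → Z
  i=18: R-K =  7 → H
  i=19: S-N =  5 → F
  i=20: P-X = 18 → S
  i=21: S-K =  8 → I
  i=22: C-D = 25 → Z
  i=23: G-Z =  7 → H
  i=24: K-F =  5 → F
  i=25: J-R = 18 → S
  i=26: K-C =  8 → I
  i=27: Q-R = 25 → Z
  shifts repeat with period 5: SIZHF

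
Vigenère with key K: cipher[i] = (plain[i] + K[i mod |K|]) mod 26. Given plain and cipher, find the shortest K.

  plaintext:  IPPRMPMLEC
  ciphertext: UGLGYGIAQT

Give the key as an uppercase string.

MRWP

  i= 0: U-I = 12 → M
  i= 1: G-P = 17 → R
  i= 2: L-P = 22 → W
  i= 3: G-R = 15 → P
  i= 4: Y-M = 12 → M
  i= 5: G-P = 17 → R
  i= 6: I-M = 22 → W
  i= 7: A-L = 15 → P
  i= 8: Q-E = 12 → M
  i= 9: T-C = 17 → R
  shifts repeat with period 4: MRWP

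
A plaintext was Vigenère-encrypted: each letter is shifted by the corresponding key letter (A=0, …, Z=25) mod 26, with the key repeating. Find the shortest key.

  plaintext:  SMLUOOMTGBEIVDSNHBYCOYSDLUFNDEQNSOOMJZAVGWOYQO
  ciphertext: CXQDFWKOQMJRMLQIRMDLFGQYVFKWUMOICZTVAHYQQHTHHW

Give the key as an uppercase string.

KLFJRIYV

  i= 0: C-S = 10 → K
  i= 1: X-M = 11 → L
  i= 2: Q-L =  5 → F
  i= 3: D-U =  9 → J
  i= 4: F-O = 17 → R
  i= 5: W-O =  8 → I
  i= 6: K-M = 24 → Y
  i= 7: O-T = 21 → V
  i= 8: Q-G = 10 → K
  i= 9: M-B = 11 → L
  i=10: J-E =  5 → F
  i=11: R-I =  9 → J
  i=12: M-V = 17 → R
  i=13: L-D =  8 → I
  i=14: Q-S = 24 → Y
  i=15: I-N = 21 → V
  i=16: R-H = 10 → K
  i=17: M-B = 11 → L
  i=18: D-Y =  5 → F
  i=19: L-C =  9 → J
  i=20: F-O = 17 → R
  i=21: G-Y =  8 → I
  i=22: Q-S = 24 → Y
  i=23: Y-D = 21 → V
  i=24: V-L = 10 → K
  i=25: F-U = 11 → L
  i=26: K-F =  5 → F
  i=27: W-N =  9 → J
  i=28: U-D = 17 → R
  i=29: M-E =  8 → I
  i=30: O-Q = 24 → Y
  i=31: I-N = 21 → V
  i=32: C-S = 10 → K
  i=33: Z-O = 11 → L
  i=34: T-O =  5 → F
  i=35: V-M =  9 → J
  i=36: A-J = 17 → R
  i=37: H-Z =  8 → I
  i=38: Y-A = 24 → Y
  i=39: Q-V = 21 → V
  i=40: Q-G = 10 → K
  i=41: H-W = 11 → L
  i=42: T-O =  5 → F
  i=43: H-Y =  9 → J
  i=44: H-Q = 17 → R
  i=45: W-O =  8 → I
  shifts repeat with period 8: KLFJRIYV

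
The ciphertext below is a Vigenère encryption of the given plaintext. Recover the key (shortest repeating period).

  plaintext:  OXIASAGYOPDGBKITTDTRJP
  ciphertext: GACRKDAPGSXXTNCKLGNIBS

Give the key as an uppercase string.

SDUR

  i= 0: G-O = 18 → S
  i= 1: A-X =  3 → D
  i= 2: C-I = 20 → U
  i= 3: R-A = 17 → R
  i= 4: K-S = 18 → S
  i= 5: D-A =  3 → D
  i= 6: A-G = 20 → U
  i= 7: P-Y = 17 → R
  i= 8: G-O = 18 → S
  i= 9: S-P =  3 → D
  i=10: X-D = 20 → U
  i=11: X-G = 17 → R
  i=12: T-B = 18 → S
  i=13: N-K =  3 → D
  i=14: C-I = 20 → U
  i=15: K-T = 17 → R
  i=16: L-T = 18 → S
  i=17: G-D =  3 → D
  i=18: N-T = 20 → U
  i=19: I-R = 17 → R
  i=20: B-J = 18 → S
  i=21: S-P =  3 → D
  shifts repeat with period 4: SDUR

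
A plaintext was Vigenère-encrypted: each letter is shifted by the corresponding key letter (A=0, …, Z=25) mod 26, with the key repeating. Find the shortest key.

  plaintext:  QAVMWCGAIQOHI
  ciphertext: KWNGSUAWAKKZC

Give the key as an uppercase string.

  i= 0: K-Q = 20 → U
  i= 1: W-A = 22 → W
  i= 2: N-V = 18 → S
  i= 3: G-M = 20 → U
  i= 4: S-W = 22 → W
  i= 5: U-C = 18 → S
  i= 6: A-G = 20 → U
  i= 7: W-A = 22 → W
  i= 8: A-I = 18 → S
  i= 9: K-Q = 20 → U
  i=10: K-O = 22 → W
  i=11: Z-H = 18 → S
  i=12: C-I = 20 → U
  shifts repeat with period 3: UWS

UWS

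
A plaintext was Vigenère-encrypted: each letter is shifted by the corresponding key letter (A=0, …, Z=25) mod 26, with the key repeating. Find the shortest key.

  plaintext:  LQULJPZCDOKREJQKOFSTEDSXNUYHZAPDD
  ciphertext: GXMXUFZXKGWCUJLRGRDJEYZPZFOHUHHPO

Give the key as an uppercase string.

VHSMLQA

  i= 0: G-L = 21 → V
  i= 1: X-Q =  7 → H
  i= 2: M-U = 18 → S
  i= 3: X-L = 12 → M
  i= 4: U-J = 11 → L
  i= 5: F-P = 16 → Q
  i= 6: Z-Z =  0 → A
  i= 7: X-C = 21 → V
  i= 8: K-D =  7 → H
  i= 9: G-O = 18 → S
  i=10: W-K = 12 → M
  i=11: C-R = 11 → L
  i=12: U-E = 16 → Q
  i=13: J-J =  0 → A
  i=14: L-Q = 21 → V
  i=15: R-K =  7 → H
  i=16: G-O = 18 → S
  i=17: R-F = 12 → M
  i=18: D-S = 11 → L
  i=19: J-T = 16 → Q
  i=20: E-E =  0 → A
  i=21: Y-D = 21 → V
  i=22: Z-S =  7 → H
  i=23: P-X = 18 → S
  i=24: Z-N = 12 → M
  i=25: F-U = 11 → L
  i=26: O-Y = 16 → Q
  i=27: H-H =  0 → A
  i=28: U-Z = 21 → V
  i=29: H-A =  7 → H
  i=30: H-P = 18 → S
  i=31: P-D = 12 → M
  i=32: O-D = 11 → L
  shifts repeat with period 7: VHSMLQA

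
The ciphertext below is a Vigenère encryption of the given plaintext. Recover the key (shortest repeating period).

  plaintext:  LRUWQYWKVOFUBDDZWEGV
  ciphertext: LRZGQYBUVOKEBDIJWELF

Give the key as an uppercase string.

AAFK

  i= 0: L-L =  0 → A
  i= 1: R-R =  0 → A
  i= 2: Z-U =  5 → F
  i= 3: G-W = 10 → K
  i= 4: Q-Q =  0 → A
  i= 5: Y-Y =  0 → A
  i= 6: B-W =  5 → F
  i= 7: U-K = 10 → K
  i= 8: V-V =  0 → A
  i= 9: O-O =  0 → A
  i=10: K-F =  5 → F
  i=11: E-U = 10 → K
  i=12: B-B =  0 → A
  i=13: D-D =  0 → A
  i=14: I-D =  5 → F
  i=15: J-Z = 10 → K
  i=16: W-W =  0 → A
  i=17: E-E =  0 → A
  i=18: L-G =  5 → F
  i=19: F-V = 10 → K
  shifts repeat with period 4: AAFK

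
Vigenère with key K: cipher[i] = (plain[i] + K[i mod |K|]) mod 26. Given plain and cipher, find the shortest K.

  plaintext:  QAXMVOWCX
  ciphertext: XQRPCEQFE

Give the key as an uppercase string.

HQUD

  i= 0: X-Q =  7 → H
  i= 1: Q-A = 16 → Q
  i= 2: R-X = 20 → U
  i= 3: P-M =  3 → D
  i= 4: C-V =  7 → H
  i= 5: E-O = 16 → Q
  i= 6: Q-W = 20 → U
  i= 7: F-C =  3 → D
  i= 8: E-X =  7 → H
  shifts repeat with period 4: HQUD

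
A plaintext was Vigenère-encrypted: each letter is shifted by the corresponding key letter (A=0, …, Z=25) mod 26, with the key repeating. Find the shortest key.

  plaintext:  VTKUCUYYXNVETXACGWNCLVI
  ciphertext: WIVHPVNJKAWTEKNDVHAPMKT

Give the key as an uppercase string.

BPLNN

  i= 0: W-V =  1 → B
  i= 1: I-T = 15 → P
  i= 2: V-K = 11 → L
  i= 3: H-U = 13 → N
  i= 4: P-C = 13 → N
  i= 5: V-U =  1 → B
  i= 6: N-Y = 15 → P
  i= 7: J-Y = 11 → L
  i= 8: K-X = 13 → N
  i= 9: A-N = 13 → N
  i=10: W-V =  1 → B
  i=11: T-E = 15 → P
  i=12: E-T = 11 → L
  i=13: K-X = 13 → N
  i=14: N-A = 13 → N
  i=15: D-C =  1 → B
  i=16: V-G = 15 → P
  i=17: H-W = 11 → L
  i=18: A-N = 13 → N
  i=19: P-C = 13 → N
  i=20: M-L =  1 → B
  i=21: K-V = 15 → P
  i=22: T-I = 11 → L
  shifts repeat with period 5: BPLNN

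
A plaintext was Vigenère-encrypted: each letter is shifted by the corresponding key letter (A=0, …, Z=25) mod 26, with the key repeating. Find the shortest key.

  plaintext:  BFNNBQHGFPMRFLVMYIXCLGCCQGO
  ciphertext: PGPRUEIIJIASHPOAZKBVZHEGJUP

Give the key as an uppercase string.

  i= 0: P-B = 14 → O
  i= 1: G-F =  1 → B
  i= 2: P-N =  2 → C
  i= 3: R-N =  4 → E
  i= 4: U-B = 19 → T
  i= 5: E-Q = 14 → O
  i= 6: I-H =  1 → B
  i= 7: I-G =  2 → C
  i= 8: J-F =  4 → E
  i= 9: I-P = 19 → T
  i=10: A-M = 14 → O
  i=11: S-R =  1 → B
  i=12: H-F =  2 → C
  i=13: P-L =  4 → E
  i=14: O-V = 19 → T
  i=15: A-M = 14 → O
  i=16: Z-Y =  1 → B
  i=17: K-I =  2 → C
  i=18: B-X =  4 → E
  i=19: V-C = 19 → T
  i=20: Z-L = 14 → O
  i=21: H-G =  1 → B
  i=22: E-C =  2 → C
  i=23: G-C =  4 → E
  i=24: J-Q = 19 → T
  i=25: U-G = 14 → O
  i=26: P-O =  1 → B
  shifts repeat with period 5: OBCET

OBCET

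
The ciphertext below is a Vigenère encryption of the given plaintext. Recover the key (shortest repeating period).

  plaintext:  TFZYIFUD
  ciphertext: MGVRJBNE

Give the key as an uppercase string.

TBW

  i= 0: M-T = 19 → T
  i= 1: G-F =  1 → B
  i= 2: V-Z = 22 → W
  i= 3: R-Y = 19 → T
  i= 4: J-I =  1 → B
  i= 5: B-F = 22 → W
  i= 6: N-U = 19 → T
  i= 7: E-D =  1 → B
  shifts repeat with period 3: TBW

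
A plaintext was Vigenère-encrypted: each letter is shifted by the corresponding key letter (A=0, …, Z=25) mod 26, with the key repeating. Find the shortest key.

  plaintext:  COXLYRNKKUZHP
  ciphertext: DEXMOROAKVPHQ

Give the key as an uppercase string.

  i= 0: D-C =  1 → B
  i= 1: E-O = 16 → Q
  i= 2: X-X =  0 → A
  i= 3: M-L =  1 → B
  i= 4: O-Y = 16 → Q
  i= 5: R-R =  0 → A
  i= 6: O-N =  1 → B
  i= 7: A-K = 16 → Q
  i= 8: K-K =  0 → A
  i= 9: V-U =  1 → B
  i=10: P-Z = 16 → Q
  i=11: H-H =  0 → A
  i=12: Q-P =  1 → B
  shifts repeat with period 3: BQA

BQA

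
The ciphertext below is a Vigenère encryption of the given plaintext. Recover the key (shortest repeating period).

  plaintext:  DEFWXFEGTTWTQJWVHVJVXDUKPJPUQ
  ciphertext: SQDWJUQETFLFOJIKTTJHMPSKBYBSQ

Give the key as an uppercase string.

  i= 0: S-D = 15 → P
  i= 1: Q-E = 12 → M
  i= 2: D-F = 24 → Y
  i= 3: W-W =  0 → A
  i= 4: J-X = 12 → M
  i= 5: U-F = 15 → P
  i= 6: Q-E = 12 → M
  i= 7: E-G = 24 → Y
  i= 8: T-T =  0 → A
  i= 9: F-T = 12 → M
  i=10: L-W = 15 → P
  i=11: F-T = 12 → M
  i=12: O-Q = 24 → Y
  i=13: J-J =  0 → A
  i=14: I-W = 12 → M
  i=15: K-V = 15 → P
  i=16: T-H = 12 → M
  i=17: T-V = 24 → Y
  i=18: J-J =  0 → A
  i=19: H-V = 12 → M
  i=20: M-X = 15 → P
  i=21: P-D = 12 → M
  i=22: S-U = 24 → Y
  i=23: K-K =  0 → A
  i=24: B-P = 12 → M
  i=25: Y-J = 15 → P
  i=26: B-P = 12 → M
  i=27: S-U = 24 → Y
  i=28: Q-Q =  0 → A
  shifts repeat with period 5: PMYAM

PMYAM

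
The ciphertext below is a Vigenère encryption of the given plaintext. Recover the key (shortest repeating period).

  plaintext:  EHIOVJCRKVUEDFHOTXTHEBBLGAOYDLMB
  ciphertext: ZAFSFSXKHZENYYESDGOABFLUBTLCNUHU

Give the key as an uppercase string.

  i= 0: Z-E = 21 → V
  i= 1: A-H = 19 → T
  i= 2: F-I = 23 → X
  i= 3: S-O =  4 → E
  i= 4: F-V = 10 → K
  i= 5: S-J =  9 → J
  i= 6: X-C = 21 → V
  i= 7: K-R = 19 → T
  i= 8: H-K = 23 → X
  i= 9: Z-V =  4 → E
  i=10: E-U = 10 → K
  i=11: N-E =  9 → J
  i=12: Y-D = 21 → V
  i=13: Y-F = 19 → T
  i=14: E-H = 23 → X
  i=15: S-O =  4 → E
  i=16: D-T = 10 → K
  i=17: G-X =  9 → J
  i=18: O-T = 21 → V
  i=19: A-H = 19 → T
  i=20: B-E = 23 → X
  i=21: F-B =  4 → E
  i=22: L-B = 10 → K
  i=23: U-L =  9 → J
  i=24: B-G = 21 → V
  i=25: T-A = 19 → T
  i=26: L-O = 23 → X
  i=27: C-Y =  4 → E
  i=28: N-D = 10 → K
  i=29: U-L =  9 → J
  i=30: H-M = 21 → V
  i=31: U-B = 19 → T
  shifts repeat with period 6: VTXEKJ

VTXEKJ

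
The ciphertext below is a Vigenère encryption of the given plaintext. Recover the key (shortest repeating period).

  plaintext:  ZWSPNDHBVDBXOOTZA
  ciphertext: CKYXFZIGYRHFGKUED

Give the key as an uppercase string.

  i= 0: C-Z =  3 → D
  i= 1: K-W = 14 → O
  i= 2: Y-S =  6 → G
  i= 3: X-P =  8 → I
  i= 4: F-N = 18 → S
  i= 5: Z-D = 22 → W
  i= 6: I-H =  1 → B
  i= 7: G-B =  5 → F
  i= 8: Y-V =  3 → D
  i= 9: R-D = 14 → O
  i=10: H-B =  6 → G
  i=11: F-X =  8 → I
  i=12: G-O = 18 → S
  i=13: K-O = 22 → W
  i=14: U-T =  1 → B
  i=15: E-Z =  5 → F
  i=16: D-A =  3 → D
  shifts repeat with period 8: DOGISWBF

DOGISWBF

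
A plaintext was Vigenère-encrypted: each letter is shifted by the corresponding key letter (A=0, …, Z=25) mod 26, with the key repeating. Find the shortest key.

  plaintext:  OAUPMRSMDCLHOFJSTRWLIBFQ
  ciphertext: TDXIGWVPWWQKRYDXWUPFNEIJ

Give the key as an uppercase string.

FDDTU

  i= 0: T-O =  5 → F
  i= 1: D-A =  3 → D
  i= 2: X-U =  3 → D
  i= 3: I-P = 19 → T
  i= 4: G-M = 20 → U
  i= 5: W-R =  5 → F
  i= 6: V-S =  3 → D
  i= 7: P-M =  3 → D
  i= 8: W-D = 19 → T
  i= 9: W-C = 20 → U
  i=10: Q-L =  5 → F
  i=11: K-H =  3 → D
  i=12: R-O =  3 → D
  i=13: Y-F = 19 → T
  i=14: D-J = 20 → U
  i=15: X-S =  5 → F
  i=16: W-T =  3 → D
  i=17: U-R =  3 → D
  i=18: P-W = 19 → T
  i=19: F-L = 20 → U
  i=20: N-I =  5 → F
  i=21: E-B =  3 → D
  i=22: I-F =  3 → D
  i=23: J-Q = 19 → T
  shifts repeat with period 5: FDDTU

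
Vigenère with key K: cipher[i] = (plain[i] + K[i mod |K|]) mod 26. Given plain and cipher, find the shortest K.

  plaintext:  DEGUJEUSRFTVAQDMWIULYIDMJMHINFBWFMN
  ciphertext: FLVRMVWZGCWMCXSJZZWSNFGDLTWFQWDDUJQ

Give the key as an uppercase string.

  i= 0: F-D =  2 → C
  i= 1: L-E =  7 → H
  i= 2: V-G = 15 → P
  i= 3: R-U = 23 → X
  i= 4: M-J =  3 → D
  i= 5: V-E = 17 → R
  i= 6: W-U =  2 → C
  i= 7: Z-S =  7 → H
  i= 8: G-R = 15 → P
  i= 9: C-F = 23 → X
  i=10: W-T =  3 → D
  i=11: M-V = 17 → R
  i=12: C-A =  2 → C
  i=13: X-Q =  7 → H
  i=14: S-D = 15 → P
  i=15: J-M = 23 → X
  i=16: Z-W =  3 → D
  i=17: Z-I = 17 → R
  i=18: W-U =  2 → C
  i=19: S-L =  7 → H
  i=20: N-Y = 15 → P
  i=21: F-I = 23 → X
  i=22: G-D =  3 → D
  i=23: D-M = 17 → R
  i=24: L-J =  2 → C
  i=25: T-M =  7 → H
  i=26: W-H = 15 → P
  i=27: F-I = 23 → X
  i=28: Q-N =  3 → D
  i=29: W-F = 17 → R
  i=30: D-B =  2 → C
  i=31: D-W =  7 → H
  i=32: U-F = 15 → P
  i=33: J-M = 23 → X
  i=34: Q-N =  3 → D
  shifts repeat with period 6: CHPXDR

CHPXDR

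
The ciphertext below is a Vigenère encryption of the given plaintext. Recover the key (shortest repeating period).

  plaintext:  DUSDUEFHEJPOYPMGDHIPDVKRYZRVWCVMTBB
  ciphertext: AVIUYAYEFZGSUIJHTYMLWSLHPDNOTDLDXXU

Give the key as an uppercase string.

XBQREWT

  i= 0: A-D = 23 → X
  i= 1: V-U =  1 → B
  i= 2: I-S = 16 → Q
  i= 3: U-D = 17 → R
  i= 4: Y-U =  4 → E
  i= 5: A-E = 22 → W
  i= 6: Y-F = 19 → T
  i= 7: E-H = 23 → X
  i= 8: F-E =  1 → B
  i= 9: Z-J = 16 → Q
  i=10: G-P = 17 → R
  i=11: S-O =  4 → E
  i=12: U-Y = 22 → W
  i=13: I-P = 19 → T
  i=14: J-M = 23 → X
  i=15: H-G =  1 → B
  i=16: T-D = 16 → Q
  i=17: Y-H = 17 → R
  i=18: M-I =  4 → E
  i=19: L-P = 22 → W
  i=20: W-D = 19 → T
  i=21: S-V = 23 → X
  i=22: L-K =  1 → B
  i=23: H-R = 16 → Q
  i=24: P-Y = 17 → R
  i=25: D-Z =  4 → E
  i=26: N-R = 22 → W
  i=27: O-V = 19 → T
  i=28: T-W = 23 → X
  i=29: D-C =  1 → B
  i=30: L-V = 16 → Q
  i=31: D-M = 17 → R
  i=32: X-T =  4 → E
  i=33: X-B = 22 → W
  i=34: U-B = 19 → T
  shifts repeat with period 7: XBQREWT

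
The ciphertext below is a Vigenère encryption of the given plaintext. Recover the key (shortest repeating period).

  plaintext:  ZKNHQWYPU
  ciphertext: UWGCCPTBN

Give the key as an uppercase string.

VMT

  i= 0: U-Z = 21 → V
  i= 1: W-K = 12 → M
  i= 2: G-N = 19 → T
  i= 3: C-H = 21 → V
  i= 4: C-Q = 12 → M
  i= 5: P-W = 19 → T
  i= 6: T-Y = 21 → V
  i= 7: B-P = 12 → M
  i= 8: N-U = 19 → T
  shifts repeat with period 3: VMT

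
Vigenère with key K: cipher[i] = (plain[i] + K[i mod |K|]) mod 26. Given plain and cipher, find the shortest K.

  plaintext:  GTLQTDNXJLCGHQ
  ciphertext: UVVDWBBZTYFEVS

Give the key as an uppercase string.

OCKNDY

  i= 0: U-G = 14 → O
  i= 1: V-T =  2 → C
  i= 2: V-L = 10 → K
  i= 3: D-Q = 13 → N
  i= 4: W-T =  3 → D
  i= 5: B-D = 24 → Y
  i= 6: B-N = 14 → O
  i= 7: Z-X =  2 → C
  i= 8: T-J = 10 → K
  i= 9: Y-L = 13 → N
  i=10: F-C =  3 → D
  i=11: E-G = 24 → Y
  i=12: V-H = 14 → O
  i=13: S-Q =  2 → C
  shifts repeat with period 6: OCKNDY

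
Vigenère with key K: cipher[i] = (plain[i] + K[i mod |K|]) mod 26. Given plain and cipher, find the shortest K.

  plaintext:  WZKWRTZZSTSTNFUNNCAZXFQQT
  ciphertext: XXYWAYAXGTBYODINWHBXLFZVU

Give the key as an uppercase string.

BYOAJF

  i= 0: X-W =  1 → B
  i= 1: X-Z = 24 → Y
  i= 2: Y-K = 14 → O
  i= 3: W-W =  0 → A
  i= 4: A-R =  9 → J
  i= 5: Y-T =  5 → F
  i= 6: A-Z =  1 → B
  i= 7: X-Z = 24 → Y
  i= 8: G-S = 14 → O
  i= 9: T-T =  0 → A
  i=10: B-S =  9 → J
  i=11: Y-T =  5 → F
  i=12: O-N =  1 → B
  i=13: D-F = 24 → Y
  i=14: I-U = 14 → O
  i=15: N-N =  0 → A
  i=16: W-N =  9 → J
  i=17: H-C =  5 → F
  i=18: B-A =  1 → B
  i=19: X-Z = 24 → Y
  i=20: L-X = 14 → O
  i=21: F-F =  0 → A
  i=22: Z-Q =  9 → J
  i=23: V-Q =  5 → F
  i=24: U-T =  1 → B
  shifts repeat with period 6: BYOAJF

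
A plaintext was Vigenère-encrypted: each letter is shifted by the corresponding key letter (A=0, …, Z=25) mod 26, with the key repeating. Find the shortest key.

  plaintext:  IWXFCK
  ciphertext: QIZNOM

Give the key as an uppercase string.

  i= 0: Q-I =  8 → I
  i= 1: I-W = 12 → M
  i= 2: Z-X =  2 → C
  i= 3: N-F =  8 → I
  i= 4: O-C = 12 → M
  i= 5: M-K =  2 → C
  shifts repeat with period 3: IMC

IMC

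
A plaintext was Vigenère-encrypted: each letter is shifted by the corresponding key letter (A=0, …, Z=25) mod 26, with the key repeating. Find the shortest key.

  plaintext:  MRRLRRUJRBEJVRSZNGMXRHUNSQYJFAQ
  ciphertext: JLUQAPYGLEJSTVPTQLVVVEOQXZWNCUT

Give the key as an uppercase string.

  i= 0: J-M = 23 → X
  i= 1: L-R = 20 → U
  i= 2: U-R =  3 → D
  i= 3: Q-L =  5 → F
  i= 4: A-R =  9 → J
  i= 5: P-R = 24 → Y
  i= 6: Y-U =  4 → E
  i= 7: G-J = 23 → X
  i= 8: L-R = 20 → U
  i= 9: E-B =  3 → D
  i=10: J-E =  5 → F
  i=11: S-J =  9 → J
  i=12: T-V = 24 → Y
  i=13: V-R =  4 → E
  i=14: P-S = 23 → X
  i=15: T-Z = 20 → U
  i=16: Q-N =  3 → D
  i=17: L-G =  5 → F
  i=18: V-M =  9 → J
  i=19: V-X = 24 → Y
  i=20: V-R =  4 → E
  i=21: E-H = 23 → X
  i=22: O-U = 20 → U
  i=23: Q-N =  3 → D
  i=24: X-S =  5 → F
  i=25: Z-Q =  9 → J
  i=26: W-Y = 24 → Y
  i=27: N-J =  4 → E
  i=28: C-F = 23 → X
  i=29: U-A = 20 → U
  i=30: T-Q =  3 → D
  shifts repeat with period 7: XUDFJYE

XUDFJYE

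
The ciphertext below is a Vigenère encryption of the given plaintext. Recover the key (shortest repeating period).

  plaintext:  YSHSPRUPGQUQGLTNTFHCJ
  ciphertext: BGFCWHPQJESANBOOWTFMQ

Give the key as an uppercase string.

DOYKHQVB

  i= 0: B-Y =  3 → D
  i= 1: G-S = 14 → O
  i= 2: F-H = 24 → Y
  i= 3: C-S = 10 → K
  i= 4: W-P =  7 → H
  i= 5: H-R = 16 → Q
  i= 6: P-U = 21 → V
  i= 7: Q-P =  1 → B
  i= 8: J-G =  3 → D
  i= 9: E-Q = 14 → O
  i=10: S-U = 24 → Y
  i=11: A-Q = 10 → K
  i=12: N-G =  7 → H
  i=13: B-L = 16 → Q
  i=14: O-T = 21 → V
  i=15: O-N =  1 → B
  i=16: W-T =  3 → D
  i=17: T-F = 14 → O
  i=18: F-H = 24 → Y
  i=19: M-C = 10 → K
  i=20: Q-J =  7 → H
  shifts repeat with period 8: DOYKHQVB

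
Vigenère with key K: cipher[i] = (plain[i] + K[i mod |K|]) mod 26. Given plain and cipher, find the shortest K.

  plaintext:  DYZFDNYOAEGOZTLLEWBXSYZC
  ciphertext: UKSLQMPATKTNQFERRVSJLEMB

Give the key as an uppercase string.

  i= 0: U-D = 17 → R
  i= 1: K-Y = 12 → M
  i= 2: S-Z = 19 → T
  i= 3: L-F =  6 → G
  i= 4: Q-D = 13 → N
  i= 5: M-N = 25 → Z
  i= 6: P-Y = 17 → R
  i= 7: A-O = 12 → M
  i= 8: T-A = 19 → T
  i= 9: K-E =  6 → G
  i=10: T-G = 13 → N
  i=11: N-O = 25 → Z
  i=12: Q-Z = 17 → R
  i=13: F-T = 12 → M
  i=14: E-L = 19 → T
  i=15: R-L =  6 → G
  i=16: R-E = 13 → N
  i=17: V-W = 25 → Z
  i=18: S-B = 17 → R
  i=19: J-X = 12 → M
  i=20: L-S = 19 → T
  i=21: E-Y =  6 → G
  i=22: M-Z = 13 → N
  i=23: B-C = 25 → Z
  shifts repeat with period 6: RMTGNZ

RMTGNZ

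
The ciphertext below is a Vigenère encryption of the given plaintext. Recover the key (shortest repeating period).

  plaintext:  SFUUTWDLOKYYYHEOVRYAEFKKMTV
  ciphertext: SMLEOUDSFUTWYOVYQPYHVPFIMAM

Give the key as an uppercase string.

  i= 0: S-S =  0 → A
  i= 1: M-F =  7 → H
  i= 2: L-U = 17 → R
  i= 3: E-U = 10 → K
  i= 4: O-T = 21 → V
  i= 5: U-W = 24 → Y
  i= 6: D-D =  0 → A
  i= 7: S-L =  7 → H
  i= 8: F-O = 17 → R
  i= 9: U-K = 10 → K
  i=10: T-Y = 21 → V
  i=11: W-Y = 24 → Y
  i=12: Y-Y =  0 → A
  i=13: O-H =  7 → H
  i=14: V-E = 17 → R
  i=15: Y-O = 10 → K
  i=16: Q-V = 21 → V
  i=17: P-R = 24 → Y
  i=18: Y-Y =  0 → A
  i=19: H-A =  7 → H
  i=20: V-E = 17 → R
  i=21: P-F = 10 → K
  i=22: F-K = 21 → V
  i=23: I-K = 24 → Y
  i=24: M-M =  0 → A
  i=25: A-T =  7 → H
  i=26: M-V = 17 → R
  shifts repeat with period 6: AHRKVY

AHRKVY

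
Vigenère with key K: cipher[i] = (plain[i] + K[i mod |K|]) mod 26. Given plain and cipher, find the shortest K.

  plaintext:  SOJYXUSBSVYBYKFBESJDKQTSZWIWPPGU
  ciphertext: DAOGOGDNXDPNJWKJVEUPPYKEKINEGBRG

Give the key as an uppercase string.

  i= 0: D-S = 11 → L
  i= 1: A-O = 12 → M
  i= 2: O-J =  5 → F
  i= 3: G-Y =  8 → I
  i= 4: O-X = 17 → R
  i= 5: G-U = 12 → M
  i= 6: D-S = 11 → L
  i= 7: N-B = 12 → M
  i= 8: X-S =  5 → F
  i= 9: D-V =  8 → I
  i=10: P-Y = 17 → R
  i=11: N-B = 12 → M
  i=12: J-Y = 11 → L
  i=13: W-K = 12 → M
  i=14: K-F =  5 → F
  i=15: J-B =  8 → I
  i=16: V-E = 17 → R
  i=17: E-S = 12 → M
  i=18: U-J = 11 → L
  i=19: P-D = 12 → M
  i=20: P-K =  5 → F
  i=21: Y-Q =  8 → I
  i=22: K-T = 17 → R
  i=23: E-S = 12 → M
  i=24: K-Z = 11 → L
  i=25: I-W = 12 → M
  i=26: N-I =  5 → F
  i=27: E-W =  8 → I
  i=28: G-P = 17 → R
  i=29: B-P = 12 → M
  i=30: R-G = 11 → L
  i=31: G-U = 12 → M
  shifts repeat with period 6: LMFIRM

LMFIRM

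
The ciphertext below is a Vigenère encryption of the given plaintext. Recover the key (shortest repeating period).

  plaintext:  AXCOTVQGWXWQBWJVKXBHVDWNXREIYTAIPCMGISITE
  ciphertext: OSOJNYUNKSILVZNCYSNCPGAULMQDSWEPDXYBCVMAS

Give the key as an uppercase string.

  i= 0: O-A = 14 → O
  i= 1: S-X = 21 → V
  i= 2: O-C = 12 → M
  i= 3: J-O = 21 → V
  i= 4: N-T = 20 → U
  i= 5: Y-V =  3 → D
  i= 6: U-Q =  4 → E
  i= 7: N-G =  7 → H
  i= 8: K-W = 14 → O
  i= 9: S-X = 21 → V
  i=10: I-W = 12 → M
  i=11: L-Q = 21 → V
  i=12: V-B = 20 → U
  i=13: Z-W =  3 → D
  i=14: N-J =  4 → E
  i=15: C-V =  7 → H
  i=16: Y-K = 14 → O
  i=17: S-X = 21 → V
  i=18: N-B = 12 → M
  i=19: C-H = 21 → V
  i=20: P-V = 20 → U
  i=21: G-D =  3 → D
  i=22: A-W =  4 → E
  i=23: U-N =  7 → H
  i=24: L-X = 14 → O
  i=25: M-R = 21 → V
  i=26: Q-E = 12 → M
  i=27: D-I = 21 → V
  i=28: S-Y = 20 → U
  i=29: W-T =  3 → D
  i=30: E-A =  4 → E
  i=31: P-I =  7 → H
  i=32: D-P = 14 → O
  i=33: X-C = 21 → V
  i=34: Y-M = 12 → M
  i=35: B-G = 21 → V
  i=36: C-I = 20 → U
  i=37: V-S =  3 → D
  i=38: M-I =  4 → E
  i=39: A-T =  7 → H
  i=40: S-E = 14 → O
  shifts repeat with period 8: OVMVUDEH

OVMVUDEH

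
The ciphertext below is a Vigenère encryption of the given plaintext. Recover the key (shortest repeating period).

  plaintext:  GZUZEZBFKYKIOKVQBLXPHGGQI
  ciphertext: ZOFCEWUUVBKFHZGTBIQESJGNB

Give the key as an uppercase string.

  i= 0: Z-G = 19 → T
  i= 1: O-Z = 15 → P
  i= 2: F-U = 11 → L
  i= 3: C-Z =  3 → D
  i= 4: E-E =  0 → A
  i= 5: W-Z = 23 → X
  i= 6: U-B = 19 → T
  i= 7: U-F = 15 → P
  i= 8: V-K = 11 → L
  i= 9: B-Y =  3 → D
  i=10: K-K =  0 → A
  i=11: F-I = 23 → X
  i=12: H-O = 19 → T
  i=13: Z-K = 15 → P
  i=14: G-V = 11 → L
  i=15: T-Q =  3 → D
  i=16: B-B =  0 → A
  i=17: I-L = 23 → X
  i=18: Q-X = 19 → T
  i=19: E-P = 15 → P
  i=20: S-H = 11 → L
  i=21: J-G =  3 → D
  i=22: G-G =  0 → A
  i=23: N-Q = 23 → X
  i=24: B-I = 19 → T
  shifts repeat with period 6: TPLDAX

TPLDAX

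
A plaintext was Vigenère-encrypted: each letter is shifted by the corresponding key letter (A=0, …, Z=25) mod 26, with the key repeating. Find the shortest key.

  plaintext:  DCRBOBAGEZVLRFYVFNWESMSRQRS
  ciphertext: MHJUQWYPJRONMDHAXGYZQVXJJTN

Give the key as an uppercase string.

JFSTCVY

  i= 0: M-D =  9 → J
  i= 1: H-C =  5 → F
  i= 2: J-R = 18 → S
  i= 3: U-B = 19 → T
  i= 4: Q-O =  2 → C
  i= 5: W-B = 21 → V
  i= 6: Y-A = 24 → Y
  i= 7: P-G =  9 → J
  i= 8: J-E =  5 → F
  i= 9: R-Z = 18 → S
  i=10: O-V = 19 → T
  i=11: N-L =  2 → C
  i=12: M-R = 21 → V
  i=13: D-F = 24 → Y
  i=14: H-Y =  9 → J
  i=15: A-V =  5 → F
  i=16: X-F = 18 → S
  i=17: G-N = 19 → T
  i=18: Y-W =  2 → C
  i=19: Z-E = 21 → V
  i=20: Q-S = 24 → Y
  i=21: V-M =  9 → J
  i=22: X-S =  5 → F
  i=23: J-R = 18 → S
  i=24: J-Q = 19 → T
  i=25: T-R =  2 → C
  i=26: N-S = 21 → V
  shifts repeat with period 7: JFSTCVY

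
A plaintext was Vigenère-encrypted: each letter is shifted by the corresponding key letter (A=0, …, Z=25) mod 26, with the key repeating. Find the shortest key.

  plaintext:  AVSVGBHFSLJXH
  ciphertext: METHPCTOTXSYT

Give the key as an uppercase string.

MJB

  i= 0: M-A = 12 → M
  i= 1: E-V =  9 → J
  i= 2: T-S =  1 → B
  i= 3: H-V = 12 → M
  i= 4: P-G =  9 → J
  i= 5: C-B =  1 → B
  i= 6: T-H = 12 → M
  i= 7: O-F =  9 → J
  i= 8: T-S =  1 → B
  i= 9: X-L = 12 → M
  i=10: S-J =  9 → J
  i=11: Y-X =  1 → B
  i=12: T-H = 12 → M
  shifts repeat with period 3: MJB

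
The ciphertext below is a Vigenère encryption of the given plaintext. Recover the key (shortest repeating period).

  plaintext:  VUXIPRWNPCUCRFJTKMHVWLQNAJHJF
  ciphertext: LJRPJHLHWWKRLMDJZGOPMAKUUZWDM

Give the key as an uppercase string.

QPUHU

  i= 0: L-V = 16 → Q
  i= 1: J-U = 15 → P
  i= 2: R-X = 20 → U
  i= 3: P-I =  7 → H
  i= 4: J-P = 20 → U
  i= 5: H-R = 16 → Q
  i= 6: L-W = 15 → P
  i= 7: H-N = 20 → U
  i= 8: W-P =  7 → H
  i= 9: W-C = 20 → U
  i=10: K-U = 16 → Q
  i=11: R-C = 15 → P
  i=12: L-R = 20 → U
  i=13: M-F =  7 → H
  i=14: D-J = 20 → U
  i=15: J-T = 16 → Q
  i=16: Z-K = 15 → P
  i=17: G-M = 20 → U
  i=18: O-H =  7 → H
  i=19: P-V = 20 → U
  i=20: M-W = 16 → Q
  i=21: A-L = 15 → P
  i=22: K-Q = 20 → U
  i=23: U-N =  7 → H
  i=24: U-A = 20 → U
  i=25: Z-J = 16 → Q
  i=26: W-H = 15 → P
  i=27: D-J = 20 → U
  i=28: M-F =  7 → H
  shifts repeat with period 5: QPUHU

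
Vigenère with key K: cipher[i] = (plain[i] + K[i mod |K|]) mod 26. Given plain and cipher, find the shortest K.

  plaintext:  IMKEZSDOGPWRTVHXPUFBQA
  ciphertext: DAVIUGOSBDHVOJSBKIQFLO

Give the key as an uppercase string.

  i= 0: D-I = 21 → V
  i= 1: A-M = 14 → O
  i= 2: V-K = 11 → L
  i= 3: I-E =  4 → E
  i= 4: U-Z = 21 → V
  i= 5: G-S = 14 → O
  i= 6: O-D = 11 → L
  i= 7: S-O =  4 → E
  i= 8: B-G = 21 → V
  i= 9: D-P = 14 → O
  i=10: H-W = 11 → L
  i=11: V-R =  4 → E
  i=12: O-T = 21 → V
  i=13: J-V = 14 → O
  i=14: S-H = 11 → L
  i=15: B-X =  4 → E
  i=16: K-P = 21 → V
  i=17: I-U = 14 → O
  i=18: Q-F = 11 → L
  i=19: F-B =  4 → E
  i=20: L-Q = 21 → V
  i=21: O-A = 14 → O
  shifts repeat with period 4: VOLE

VOLE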